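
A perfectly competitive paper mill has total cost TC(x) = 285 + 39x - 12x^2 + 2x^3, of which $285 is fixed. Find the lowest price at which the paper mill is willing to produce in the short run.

The firm shuts down when price falls below the minimum of average variable cost. AVC = VC/x = 39 - 12x + 2x^2.
dAVC/dx = -12 + 4x = 0 gives x = 3. min AVC = 39 - 12·3 + 2·3^2 = 21.
The firm shuts down for any P below $21.

$21 per unit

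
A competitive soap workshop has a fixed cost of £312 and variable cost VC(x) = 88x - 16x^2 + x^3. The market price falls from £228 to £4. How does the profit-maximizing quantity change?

MC = 88 - 32x + 3x^2; the shutdown threshold is min AVC = £24 (at x = 8).
With P = £228 above the shutdown price, P = MC gives x = 14.
At P = £4 < min AVC = £24, price no longer covers variable cost at any output, so the firm shuts down: x = 0.

Output falls from 14 to 0 (the firm shuts down)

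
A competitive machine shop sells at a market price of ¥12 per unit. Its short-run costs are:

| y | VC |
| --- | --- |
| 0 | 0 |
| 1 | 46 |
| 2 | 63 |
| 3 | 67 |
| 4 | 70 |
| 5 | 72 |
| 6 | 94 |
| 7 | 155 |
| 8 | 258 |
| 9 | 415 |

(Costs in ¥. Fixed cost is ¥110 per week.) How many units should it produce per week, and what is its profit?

Compute π = P·y − TC at each output: y=0: -110; y=1: -144; y=2: -149; y=3: -141; y=4: -132; y=5: -122; y=6: -132; y=7: -181; y=8: -272; y=9: -417.
Profit is highest at y = 0. Equivalently, the lowest AVC in the table is 72/5 ≈ ¥14.40 at y = 5, and P = ¥12 falls below it — price never covers variable cost, so the firm shuts down and loses only its fixed cost.

y = 0 (shut down); profit = -¥110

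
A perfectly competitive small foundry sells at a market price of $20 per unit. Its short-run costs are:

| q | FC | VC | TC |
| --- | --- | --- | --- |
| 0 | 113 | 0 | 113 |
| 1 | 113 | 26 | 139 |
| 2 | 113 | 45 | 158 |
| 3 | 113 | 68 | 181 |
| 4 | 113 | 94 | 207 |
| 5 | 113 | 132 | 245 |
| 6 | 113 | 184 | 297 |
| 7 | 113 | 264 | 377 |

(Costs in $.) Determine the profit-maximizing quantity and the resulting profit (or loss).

Tabulate TR − TC: q=0: -113; q=1: -119; q=2: -118; q=3: -121; q=4: -127; q=5: -145; q=6: -177; q=7: -237.
Profit is highest at q = 0. Equivalently, the lowest AVC in the table is 45/2 ≈ $22.50 at q = 2, and P = $20 falls below it — price never covers variable cost, so the firm shuts down and loses only its fixed cost.

q = 0 (shut down); profit = -$113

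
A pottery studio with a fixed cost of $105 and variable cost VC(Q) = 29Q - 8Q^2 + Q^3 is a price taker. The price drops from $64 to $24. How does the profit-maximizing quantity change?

Output falls from 7 to 5

AVC = 29 - 8Q + Q^2, minimized at Q = 4 where min AVC = $13. MC = 29 - 16Q + 3Q^2.
At P = $64 ≥ min AVC, set P = MC on the rising branch: Q = 7.
At P = $24 ≥ min AVC, set P = MC: Q = 5. The firm stays open but cuts output.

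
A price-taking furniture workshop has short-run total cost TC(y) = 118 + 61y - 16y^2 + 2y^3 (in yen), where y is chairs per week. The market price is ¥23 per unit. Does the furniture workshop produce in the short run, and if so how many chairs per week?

Shut down

Variable cost is VC = 61y - 16y^2 + 2y^3, so AVC = VC/y = 61 - 16y + 2y^2 and MC = dTC/dy = 61 - 32y + 6y^2.
The AVC parabola has its vertex at y = 16/4 = 4, where AVC = 61 - 16·4 + 2·4^2 = ¥29.
P = ¥23 lies below min AVC = ¥29; no output level covers variable cost.
Best response: produce nothing and absorb the ¥118 fixed cost.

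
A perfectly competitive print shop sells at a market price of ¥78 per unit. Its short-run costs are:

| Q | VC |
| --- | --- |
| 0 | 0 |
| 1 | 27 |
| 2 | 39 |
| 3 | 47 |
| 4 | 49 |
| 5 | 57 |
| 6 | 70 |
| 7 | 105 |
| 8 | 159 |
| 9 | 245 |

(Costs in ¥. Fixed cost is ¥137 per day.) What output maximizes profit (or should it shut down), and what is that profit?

Q = 8; profit = ¥328

Tabulate TR − TC: Q=0: -137; Q=1: -86; Q=2: -20; Q=3: 50; Q=4: 126; Q=5: 196; Q=6: 261; Q=7: 304; Q=8: 328; Q=9: 320.
Profit is maximized at Q = 8. AVC there is 159/8 = ¥19.88 ≤ P, so producing beats shutting down (which would give -¥137).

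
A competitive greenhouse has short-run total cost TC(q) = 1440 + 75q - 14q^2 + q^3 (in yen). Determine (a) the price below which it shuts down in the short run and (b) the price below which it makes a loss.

Shutdown price = ¥26; break-even price = ¥171

AVC = 75 - 14q + q^2; minimized at q = 7, giving min AVC = ¥26. That is the shutdown price.
ATC = 1440/q + 75 - 14q + q^2. Setting dATC/dq = −1440/q^2 − 14 + 2q = 0 gives q = 12 (since 2·12^3 − 14·12^2 = 1440).
min ATC = 1440/12 + 75 − 14·12 + 12^2 = ¥171. That is the break-even price.
Between these two prices the firm operates at a loss; above ¥171 it earns a profit.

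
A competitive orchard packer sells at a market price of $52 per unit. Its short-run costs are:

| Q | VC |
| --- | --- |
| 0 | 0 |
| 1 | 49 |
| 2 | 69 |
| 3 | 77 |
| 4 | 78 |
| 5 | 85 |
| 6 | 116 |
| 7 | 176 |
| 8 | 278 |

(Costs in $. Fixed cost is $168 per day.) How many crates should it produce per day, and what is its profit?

Q = 6; profit = $28

Compute π = P·Q − TC at each output: Q=0: -168; Q=1: -165; Q=2: -133; Q=3: -89; Q=4: -38; Q=5: 7; Q=6: 28; Q=7: 20; Q=8: -30.
Profit is maximized at Q = 6. AVC there is 116/6 = $19.33 ≤ P, so producing beats shutting down (which would give -$168).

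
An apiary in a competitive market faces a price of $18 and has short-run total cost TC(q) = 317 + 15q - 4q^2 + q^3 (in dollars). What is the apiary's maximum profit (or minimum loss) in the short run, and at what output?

AVC = 15 - 4q + q^2 has its minimum $11 at q = 2; price $18 clears that bar, so the firm operates.
With MC = 15 - 8q + 3q^2, P = MC on the upward-sloping part at q* = 3.
TR = 18·3 = 54. TC = 317 + 36 = 353. Profit = 54 − 353 = -$299.
Shutting down would mean losing the fixed cost of $317, so operating at a loss of $299 is better by $18.

Profit = -$299 at q = 3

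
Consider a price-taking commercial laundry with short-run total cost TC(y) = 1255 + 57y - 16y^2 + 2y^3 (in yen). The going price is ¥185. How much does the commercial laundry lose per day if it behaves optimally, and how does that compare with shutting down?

Profit = -¥231 at y = 8

AVC = 57 - 16y + 2y^2; min AVC = ¥25 at y = 4. Since P = ¥185 ≥ min AVC, the firm produces.
MC = 57 - 32y + 6y^2. Setting P = MC and taking the root on the rising branch gives y* = 8.
TR = 185·8 = 1480. TC = 1255 + 456 = 1711. Profit = 1480 − 1711 = -¥231.
By producing, the firm covers all variable cost plus ¥1024 of fixed cost; shutting down would lose the full ¥1255.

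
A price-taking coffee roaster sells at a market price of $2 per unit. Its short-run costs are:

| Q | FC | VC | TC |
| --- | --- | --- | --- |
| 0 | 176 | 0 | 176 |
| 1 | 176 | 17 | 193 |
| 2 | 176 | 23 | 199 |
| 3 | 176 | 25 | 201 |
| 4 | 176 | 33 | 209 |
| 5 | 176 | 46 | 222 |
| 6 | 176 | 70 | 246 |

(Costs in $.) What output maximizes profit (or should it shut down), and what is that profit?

Tabulate TR − TC: Q=0: -176; Q=1: -191; Q=2: -195; Q=3: -195; Q=4: -201; Q=5: -212; Q=6: -234.
Profit is highest at Q = 0. Equivalently, the lowest AVC in the table is 33/4 ≈ $8.25 at Q = 4, and P = $2 falls below it — price never covers variable cost, so the firm shuts down and loses only its fixed cost.

Q = 0 (shut down); profit = -$176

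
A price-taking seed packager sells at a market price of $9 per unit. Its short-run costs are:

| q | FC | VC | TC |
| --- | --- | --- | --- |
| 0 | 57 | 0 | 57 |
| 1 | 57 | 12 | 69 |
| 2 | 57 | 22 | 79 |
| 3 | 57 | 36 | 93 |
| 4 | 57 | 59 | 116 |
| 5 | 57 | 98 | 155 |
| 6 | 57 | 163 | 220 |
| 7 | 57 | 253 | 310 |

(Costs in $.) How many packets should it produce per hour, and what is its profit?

Profit at each row (π = 9q − TC): q=0: -57; q=1: -60; q=2: -61; q=3: -66; q=4: -80; q=5: -110; q=6: -166; q=7: -247.
Profit is highest at q = 0. Equivalently, the lowest AVC in the table is 22/2 ≈ $11 at q = 2, and P = $9 falls below it — price never covers variable cost, so the firm shuts down and loses only its fixed cost.

q = 0 (shut down); profit = -$57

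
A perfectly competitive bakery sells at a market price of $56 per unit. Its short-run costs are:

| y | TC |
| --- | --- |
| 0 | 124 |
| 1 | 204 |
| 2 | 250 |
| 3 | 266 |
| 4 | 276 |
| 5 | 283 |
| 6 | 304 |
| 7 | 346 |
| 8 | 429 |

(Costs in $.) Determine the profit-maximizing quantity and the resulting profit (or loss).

Compute π = P·y − TC at each output: y=0: -124; y=1: -148; y=2: -138; y=3: -98; y=4: -52; y=5: -3; y=6: 32; y=7: 46; y=8: 19.
Profit is maximized at y = 7. AVC there is 222/7 = $31.71 ≤ P, so producing beats shutting down (which would give -$124).

y = 7; profit = $46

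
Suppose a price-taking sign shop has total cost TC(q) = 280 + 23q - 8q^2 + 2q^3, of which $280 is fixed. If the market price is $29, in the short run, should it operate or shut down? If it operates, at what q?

Produce at q = 3

From TC, MC = TC'(q) = 23 - 16q + 6q^2 and AVC = VC/q = 23 - 8q + 2q^2.
The AVC parabola has its vertex at q = 8/4 = 2, where AVC = 23 - 8·2 + 2·2^2 = $15.
Since P = $29 ≥ min AVC = $15, price covers variable cost and the firm should produce.
P = MC gives -6 - 16q + 6q^2 = 0, with roots -1/3 and 3. Take the larger (rising MC): q* = 3.
Check: AVC at q = 3 is $17 ≤ P, so revenue covers variable cost.
Profit = P·q − TC = 29·3 − 331 = -$244, a loss, but smaller than the $280 fixed cost the firm would lose by shutting down.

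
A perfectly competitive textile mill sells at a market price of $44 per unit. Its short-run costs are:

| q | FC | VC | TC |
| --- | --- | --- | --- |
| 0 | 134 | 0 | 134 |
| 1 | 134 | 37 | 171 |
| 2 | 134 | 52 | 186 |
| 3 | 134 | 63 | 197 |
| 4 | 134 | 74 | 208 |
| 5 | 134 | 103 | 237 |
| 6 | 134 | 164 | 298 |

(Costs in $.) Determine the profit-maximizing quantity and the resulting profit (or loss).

q = 5; profit = -$17

Compute π = P·q − TC at each output: q=0: -134; q=1: -127; q=2: -98; q=3: -65; q=4: -32; q=5: -17; q=6: -34.
Profit is maximized at q = 5. AVC there is 103/5 = $20.60 ≤ P, so producing beats shutting down (which would give -$134).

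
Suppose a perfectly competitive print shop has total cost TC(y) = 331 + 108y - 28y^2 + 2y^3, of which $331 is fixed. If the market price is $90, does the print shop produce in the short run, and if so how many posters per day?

Produce at y = 9

From TC, MC = TC'(y) = 108 - 56y + 6y^2 and AVC = VC/y = 108 - 28y + 2y^2.
AVC is minimized where dAVC/dy = -28 + 4y = 0, at y = 7; min AVC = 108 - 28·7 + 2·7^2 = $10.
Since P = $90 ≥ min AVC = $10, price covers variable cost and the firm should produce.
Set P = MC: 90 = 108 - 56y + 6y^2 → 18 - 56y + 6y^2 = 0. The roots are y = 1/3 and y = 9; the profit-maximizing output is on the rising part of MC, so y* = 9.
Check: AVC at y = 9 is $18 ≤ P, so revenue covers variable cost.
Profit = P·y − TC = 90·9 − 493 = $317.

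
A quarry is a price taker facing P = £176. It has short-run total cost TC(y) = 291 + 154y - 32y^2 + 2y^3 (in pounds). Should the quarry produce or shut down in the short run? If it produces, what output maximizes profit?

Produce at y = 11

From TC, MC = TC'(y) = 154 - 64y + 6y^2 and AVC = VC/y = 154 - 32y + 2y^2.
AVC is minimized where dAVC/dy = -32 + 4y = 0, at y = 8; min AVC = 154 - 32·8 + 2·8^2 = £26.
P = £176 exceeds min AVC = £26, so the firm stays open.
P = MC gives -22 - 64y + 6y^2 = 0, with roots -1/3 and 11. Take the larger (rising MC): y* = 11.
Check: AVC at y = 11 is £44 ≤ P, so revenue covers variable cost.
Profit = P·y − TC = 176·11 − 775 = £1161.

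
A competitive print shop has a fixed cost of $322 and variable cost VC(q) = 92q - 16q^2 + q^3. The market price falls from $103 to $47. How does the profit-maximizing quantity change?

MC = 92 - 32q + 3q^2; the shutdown threshold is min AVC = $28 (at q = 8).
With P = $103 above the shutdown price, P = MC gives q = 11.
At P = $47 ≥ min AVC, set P = MC: q = 9. The firm stays open but cuts output.

Output falls from 11 to 9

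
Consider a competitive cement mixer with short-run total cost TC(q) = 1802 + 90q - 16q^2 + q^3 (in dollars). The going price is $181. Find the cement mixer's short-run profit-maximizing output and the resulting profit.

Profit = -$112 at q = 13

AVC = 90 - 16q + q^2 has its minimum $26 at q = 8; price $181 clears that bar, so the firm operates.
MC = 90 - 32q + 3q^2. Setting P = MC and taking the root on the rising branch gives q* = 13.
TR = 181·13 = 2353. TC = 1802 + 663 = 2465. Profit = 2353 − 2465 = -$112.
That loss of $112 beats the $1802 the firm would lose by shutting down; producing recovers $1690 of fixed cost.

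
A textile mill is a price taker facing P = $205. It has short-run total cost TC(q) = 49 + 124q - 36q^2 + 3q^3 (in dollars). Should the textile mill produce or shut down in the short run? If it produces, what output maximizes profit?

Produce at q = 9

Strip out fixed cost: VC = 124q - 36q^2 + 3q^3. Then AVC = 124 - 36q + 3q^2 and MC = 124 - 72q + 9q^2.
The AVC parabola has its vertex at q = 36/6 = 6, where AVC = 124 - 36·6 + 3·6^2 = $16.
Because $205 ≥ $16, revenue can cover variable cost; the firm operates.
P = MC gives -81 - 72q + 9q^2 = 0, with roots -1 and 9. Take the larger (rising MC): q* = 9.
Check: AVC at q = 9 is $43 ≤ P, so revenue covers variable cost.
Profit = P·q − TC = 205·9 − 436 = $1409.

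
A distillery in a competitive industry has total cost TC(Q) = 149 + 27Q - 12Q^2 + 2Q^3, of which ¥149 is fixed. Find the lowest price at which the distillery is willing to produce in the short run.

The firm shuts down when price falls below the minimum of average variable cost. AVC = VC/Q = 27 - 12Q + 2Q^2.
At the minimum of AVC, MC = AVC. MC = 27 - 24Q + 6Q^2; setting MC = AVC gives 4Q^2 - 12Q = 0, so Q = 3. min AVC = 9.
For P < ¥9 the firm produces nothing.

¥9 per unit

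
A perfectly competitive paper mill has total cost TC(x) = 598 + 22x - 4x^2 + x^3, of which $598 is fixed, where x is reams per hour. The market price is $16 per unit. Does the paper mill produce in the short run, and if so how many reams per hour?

Shut down

From TC, MC = TC'(x) = 22 - 8x + 3x^2 and AVC = VC/x = 22 - 4x + x^2.
AVC is minimized where dAVC/dx = -4 + 2x = 0, at x = 2; min AVC = 22 - 4·2 + 2^2 = $18.
P = $16 lies below min AVC = $18; no output level covers variable cost.
Best response: produce nothing and absorb the $598 fixed cost.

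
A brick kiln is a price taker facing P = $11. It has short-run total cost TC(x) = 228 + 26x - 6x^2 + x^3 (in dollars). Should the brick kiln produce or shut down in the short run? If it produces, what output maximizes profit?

From TC, MC = TC'(x) = 26 - 12x + 3x^2 and AVC = VC/x = 26 - 6x + x^2.
AVC is minimized where dAVC/dx = -6 + 2x = 0, at x = 3; min AVC = 26 - 6·3 + 3^2 = $17.
With P < min AVC ($11 < $17), every unit sold adds to the loss.
The firm minimizes its loss by shutting down and losing only its fixed cost of $228.

Shut down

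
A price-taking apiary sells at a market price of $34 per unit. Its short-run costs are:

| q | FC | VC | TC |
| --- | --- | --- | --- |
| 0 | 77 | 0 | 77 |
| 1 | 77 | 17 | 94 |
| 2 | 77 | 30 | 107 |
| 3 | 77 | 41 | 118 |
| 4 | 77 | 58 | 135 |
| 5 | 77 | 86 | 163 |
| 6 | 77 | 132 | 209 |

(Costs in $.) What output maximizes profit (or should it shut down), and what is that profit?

Profit at each row (π = 34q − TC): q=0: -77; q=1: -60; q=2: -39; q=3: -16; q=4: 1; q=5: 7; q=6: -5.
Profit is maximized at q = 5. AVC there is 86/5 = $17.20 ≤ P, so producing beats shutting down (which would give -$77).

q = 5; profit = $7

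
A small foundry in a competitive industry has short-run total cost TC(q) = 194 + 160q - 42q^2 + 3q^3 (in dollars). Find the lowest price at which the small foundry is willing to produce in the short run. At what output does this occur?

$13 per unit, at q = 7

Short-run supply begins at min AVC. From VC = 160q - 42q^2 + 3q^3, AVC = 160 - 42q + 3q^2.
At the minimum of AVC, MC = AVC. MC = 160 - 84q + 9q^2; setting MC = AVC gives 6q^2 - 42q = 0, so q = 7. min AVC = 13.
So the shutdown price is $13.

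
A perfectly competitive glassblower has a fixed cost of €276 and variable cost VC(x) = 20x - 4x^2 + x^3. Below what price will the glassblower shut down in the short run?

The firm shuts down when price falls below the minimum of average variable cost. AVC = VC/x = 20 - 4x + x^2.
dAVC/dx = -4 + 2x = 0 gives x = 2. min AVC = 20 - 4·2 + 2^2 = 16.
For P < €16 the firm produces nothing.

€16 per unit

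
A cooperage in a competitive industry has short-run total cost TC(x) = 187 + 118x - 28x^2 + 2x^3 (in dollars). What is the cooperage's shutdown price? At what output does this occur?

The shutdown price is the minimum of AVC. VC = 118x - 28x^2 + 2x^3, so AVC = 118 - 28x + 2x^2.
At the minimum of AVC, MC = AVC. MC = 118 - 56x + 6x^2; setting MC = AVC gives 4x^2 - 28x = 0, so x = 7. min AVC = 20.
So the shutdown price is $20.

$20 per unit, at x = 7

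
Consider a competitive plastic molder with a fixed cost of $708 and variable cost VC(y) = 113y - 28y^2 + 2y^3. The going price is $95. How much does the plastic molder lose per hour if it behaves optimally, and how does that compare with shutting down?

Profit = -$60 at y = 9

AVC = 113 - 28y + 2y^2 has its minimum $15 at y = 7; price $95 clears that bar, so the firm operates.
With MC = 113 - 56y + 6y^2, P = MC on the upward-sloping part at y* = 9.
TR = 95·9 = 855. TC = 708 + 207 = 915. Profit = 855 − 915 = -$60.
Shutting down would mean losing the fixed cost of $708, so operating at a loss of $60 is better by $648.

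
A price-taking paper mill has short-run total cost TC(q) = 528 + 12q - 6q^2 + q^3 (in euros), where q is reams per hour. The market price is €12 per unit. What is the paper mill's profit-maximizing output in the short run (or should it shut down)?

Produce at q = 4

From TC, MC = TC'(q) = 12 - 12q + 3q^2 and AVC = VC/q = 12 - 6q + q^2.
AVC is minimized where dAVC/dq = -6 + 2q = 0, at q = 3; min AVC = 12 - 6·3 + 3^2 = €3.
P = €12 exceeds min AVC = €3, so the firm stays open.
P = MC gives -12q + 3q^2 = 0, with roots 0 and 4. Take the larger (rising MC): q* = 4.
Check: AVC at q = 4 is €4 ≤ P, so revenue covers variable cost.
Profit = P·q − TC = 12·4 − 544 = -€496, a loss, but smaller than the €528 fixed cost the firm would lose by shutting down.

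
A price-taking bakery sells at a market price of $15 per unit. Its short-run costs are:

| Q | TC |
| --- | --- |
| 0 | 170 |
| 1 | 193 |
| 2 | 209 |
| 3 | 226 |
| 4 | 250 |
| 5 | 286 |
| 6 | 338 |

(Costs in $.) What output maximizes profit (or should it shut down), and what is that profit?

Q = 0 (shut down); profit = -$170

Profit at each row (π = 15Q − TC): Q=0: -170; Q=1: -178; Q=2: -179; Q=3: -181; Q=4: -190; Q=5: -211; Q=6: -248.
Profit is highest at Q = 0. Equivalently, the lowest AVC in the table is 56/3 ≈ $18.67 at Q = 3, and P = $15 falls below it — price never covers variable cost, so the firm shuts down and loses only its fixed cost.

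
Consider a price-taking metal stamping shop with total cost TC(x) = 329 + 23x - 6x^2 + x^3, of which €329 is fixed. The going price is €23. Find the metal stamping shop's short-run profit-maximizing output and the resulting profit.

AVC = 23 - 6x + x^2 has its minimum €14 at x = 3; price €23 clears that bar, so the firm operates.
MC = 23 - 12x + 3x^2. Setting P = MC and taking the root on the rising branch gives x* = 4.
TR = 23·4 = 92. TC = 329 + 60 = 389. Profit = 92 − 389 = -€297.
Shutting down would mean losing the fixed cost of €329, so operating at a loss of €297 is better by €32.

Profit = -€297 at x = 4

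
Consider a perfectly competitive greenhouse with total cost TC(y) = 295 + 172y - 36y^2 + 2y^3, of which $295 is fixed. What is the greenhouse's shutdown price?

$10 per unit

The firm shuts down when price falls below the minimum of average variable cost. AVC = VC/y = 172 - 36y + 2y^2.
dAVC/dy = -36 + 4y = 0 gives y = 9. min AVC = 172 - 36·9 + 2·9^2 = 10.
For P < $10 the firm produces nothing.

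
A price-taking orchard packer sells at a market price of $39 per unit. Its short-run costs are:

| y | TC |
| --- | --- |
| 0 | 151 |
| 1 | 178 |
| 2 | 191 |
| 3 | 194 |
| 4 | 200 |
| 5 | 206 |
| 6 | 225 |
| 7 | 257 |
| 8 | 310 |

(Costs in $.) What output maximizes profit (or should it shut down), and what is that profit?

y = 7; profit = $16

Tabulate TR − TC: y=0: -151; y=1: -139; y=2: -113; y=3: -77; y=4: -44; y=5: -11; y=6: 9; y=7: 16; y=8: 2.
Profit is maximized at y = 7. AVC there is 106/7 = $15.14 ≤ P, so producing beats shutting down (which would give -$151).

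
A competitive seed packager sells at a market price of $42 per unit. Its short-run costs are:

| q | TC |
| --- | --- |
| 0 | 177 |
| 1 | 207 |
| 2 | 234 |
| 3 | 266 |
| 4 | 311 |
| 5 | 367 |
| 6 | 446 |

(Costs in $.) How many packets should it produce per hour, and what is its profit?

q = 3; profit = -$140

Compute π = P·q − TC at each output: q=0: -177; q=1: -165; q=2: -150; q=3: -140; q=4: -143; q=5: -157; q=6: -194.
Profit is maximized at q = 3. AVC there is 89/3 = $29.67 ≤ P, so producing beats shutting down (which would give -$177).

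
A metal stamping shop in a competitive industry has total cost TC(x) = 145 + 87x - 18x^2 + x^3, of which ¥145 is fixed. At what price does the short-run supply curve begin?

The shutdown price is the minimum of AVC. VC = 87x - 18x^2 + x^3, so AVC = 87 - 18x + x^2.
dAVC/dx = -18 + 2x = 0 gives x = 9. min AVC = 87 - 18·9 + 9^2 = 6.
The firm shuts down for any P below ¥6.

¥6 per unit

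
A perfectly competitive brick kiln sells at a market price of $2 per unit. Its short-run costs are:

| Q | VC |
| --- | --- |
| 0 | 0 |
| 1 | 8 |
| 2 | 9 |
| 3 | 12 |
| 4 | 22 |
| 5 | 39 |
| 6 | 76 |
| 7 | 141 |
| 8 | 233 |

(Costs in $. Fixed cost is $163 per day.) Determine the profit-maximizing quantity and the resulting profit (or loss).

Tabulate TR − TC: Q=0: -163; Q=1: -169; Q=2: -168; Q=3: -169; Q=4: -177; Q=5: -192; Q=6: -227; Q=7: -290; Q=8: -380.
Profit is highest at Q = 0. Equivalently, the lowest AVC in the table is 12/3 ≈ $4 at Q = 3, and P = $2 falls below it — price never covers variable cost, so the firm shuts down and loses only its fixed cost.

Q = 0 (shut down); profit = -$163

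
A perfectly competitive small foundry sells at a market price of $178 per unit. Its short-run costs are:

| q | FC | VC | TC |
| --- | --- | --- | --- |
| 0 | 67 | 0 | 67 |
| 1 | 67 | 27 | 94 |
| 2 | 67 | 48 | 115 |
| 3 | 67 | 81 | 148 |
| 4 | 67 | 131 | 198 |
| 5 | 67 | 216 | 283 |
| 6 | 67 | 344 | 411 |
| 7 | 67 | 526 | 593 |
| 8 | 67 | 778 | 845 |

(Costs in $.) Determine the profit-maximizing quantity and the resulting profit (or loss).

q = 6; profit = $657

Profit at each row (π = 178q − TC): q=0: -67; q=1: 84; q=2: 241; q=3: 386; q=4: 514; q=5: 607; q=6: 657; q=7: 653; q=8: 579.
Profit is maximized at q = 6. AVC there is 344/6 = $57.33 ≤ P, so producing beats shutting down (which would give -$67).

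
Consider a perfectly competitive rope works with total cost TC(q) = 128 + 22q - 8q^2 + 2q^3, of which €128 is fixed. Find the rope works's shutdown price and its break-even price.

AVC = 22 - 8q + 2q^2; minimized at q = 2, giving min AVC = €14. That is the shutdown price.
ATC = 128/q + 22 - 8q + 2q^2. Setting dATC/dq = −128/q^2 − 8 + 4q = 0 gives q = 4 (since 4·4^3 − 8·4^2 = 128).
min ATC = 128/4 + 22 − 8·4 + 2·4^2 = €54. That is the break-even price.
For €14 ≤ P < €54 the firm produces at a loss; below €14 it shuts down.

Shutdown price = €14; break-even price = €54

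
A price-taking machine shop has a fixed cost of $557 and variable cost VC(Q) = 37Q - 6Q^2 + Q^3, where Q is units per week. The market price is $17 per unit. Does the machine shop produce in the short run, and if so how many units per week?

Shut down

From TC, MC = TC'(Q) = 37 - 12Q + 3Q^2 and AVC = VC/Q = 37 - 6Q + Q^2.
The AVC parabola has its vertex at Q = 6/2 = 3, where AVC = 37 - 6·3 + 3^2 = $28.
P = $17 lies below min AVC = $28; no output level covers variable cost.
The firm minimizes its loss by shutting down and losing only its fixed cost of $557.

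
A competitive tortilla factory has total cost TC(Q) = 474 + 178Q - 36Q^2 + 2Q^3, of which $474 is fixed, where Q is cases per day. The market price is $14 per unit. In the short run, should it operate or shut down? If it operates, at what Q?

Variable cost is VC = 178Q - 36Q^2 + 2Q^3, so AVC = VC/Q = 178 - 36Q + 2Q^2 and MC = dTC/dQ = 178 - 72Q + 6Q^2.
AVC is minimized where dAVC/dQ = -36 + 4Q = 0, at Q = 9; min AVC = 178 - 36·9 + 2·9^2 = $16.
P = $14 lies below min AVC = $16; no output level covers variable cost.
The firm minimizes its loss by shutting down and losing only its fixed cost of $474.

Shut down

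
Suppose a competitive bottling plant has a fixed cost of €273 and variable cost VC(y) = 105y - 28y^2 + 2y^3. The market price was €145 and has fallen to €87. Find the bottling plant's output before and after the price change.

AVC = 105 - 28y + 2y^2, minimized at y = 7 where min AVC = €7. MC = 105 - 56y + 6y^2.
At P = €145 ≥ min AVC, set P = MC on the rising branch: y = 10.
At P = €87 ≥ min AVC, set P = MC: y = 9. The firm stays open but cuts output.

Output falls from 10 to 9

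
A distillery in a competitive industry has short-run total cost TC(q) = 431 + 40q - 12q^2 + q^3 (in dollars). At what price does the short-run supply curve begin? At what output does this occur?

The shutdown price is the minimum of AVC. VC = 40q - 12q^2 + q^3, so AVC = 40 - 12q + q^2.
At the minimum of AVC, MC = AVC. MC = 40 - 24q + 3q^2; setting MC = AVC gives 2q^2 - 12q = 0, so q = 6. min AVC = 4.
For P < $4 the firm produces nothing.

$4 per unit, at q = 6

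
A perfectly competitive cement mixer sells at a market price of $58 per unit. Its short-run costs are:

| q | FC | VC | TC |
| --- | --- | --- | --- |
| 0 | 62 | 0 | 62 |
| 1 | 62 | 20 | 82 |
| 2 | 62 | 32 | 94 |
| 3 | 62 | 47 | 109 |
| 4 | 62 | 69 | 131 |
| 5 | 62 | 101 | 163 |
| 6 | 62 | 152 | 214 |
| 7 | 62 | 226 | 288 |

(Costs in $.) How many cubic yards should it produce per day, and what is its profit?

Tabulate TR − TC: q=0: -62; q=1: -24; q=2: 22; q=3: 65; q=4: 101; q=5: 127; q=6: 134; q=7: 118.
Profit is maximized at q = 6. AVC there is 152/6 = $25.33 ≤ P, so producing beats shutting down (which would give -$62).

q = 6; profit = $134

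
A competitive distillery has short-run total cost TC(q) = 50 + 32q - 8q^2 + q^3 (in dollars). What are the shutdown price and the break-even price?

Shutdown price = $16; break-even price = $27

Shutdown price = min AVC. AVC = 32 - 8q + q^2, with vertex at q = 4 and minimum $16.
ATC = 50/q + 32 - 8q + q^2. Setting dATC/dq = −50/q^2 − 8 + 2q = 0 gives q = 5 (since 2·5^3 − 8·5^2 = 50).
min ATC = 50/5 + 32 − 8·5 + 5^2 = $27. That is the break-even price.
Between these two prices the firm operates at a loss; above $27 it earns a profit.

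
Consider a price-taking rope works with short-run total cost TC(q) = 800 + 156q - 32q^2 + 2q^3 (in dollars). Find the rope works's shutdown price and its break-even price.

Shutdown price = min AVC. AVC = 156 - 32q + 2q^2, with vertex at q = 8 and minimum $28.
ATC = 800/q + 156 - 32q + 2q^2. Setting dATC/dq = −800/q^2 − 32 + 4q = 0 gives q = 10 (since 4·10^3 − 32·10^2 = 800).
min ATC = 800/10 + 156 − 32·10 + 2·10^2 = $116. That is the break-even price.
For $28 ≤ P < $116 the firm produces at a loss; below $28 it shuts down.

Shutdown price = $28; break-even price = $116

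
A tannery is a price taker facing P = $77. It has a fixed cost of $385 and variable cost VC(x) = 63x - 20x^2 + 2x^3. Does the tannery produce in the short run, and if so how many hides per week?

Strip out fixed cost: VC = 63x - 20x^2 + 2x^3. Then AVC = 63 - 20x + 2x^2 and MC = 63 - 40x + 6x^2.
AVC hits its minimum where MC = AVC, at x = 5, giving min AVC = 63 - 20·5 + 2·5^2 = $13.
Because $77 ≥ $13, revenue can cover variable cost; the firm operates.
P = MC gives -14 - 40x + 6x^2 = 0, with roots -1/3 and 7. Take the larger (rising MC): x* = 7.
Check: AVC at x = 7 is $21 ≤ P, so revenue covers variable cost.
Profit = P·x − TC = 77·7 − 532 = $7.

Produce at x = 7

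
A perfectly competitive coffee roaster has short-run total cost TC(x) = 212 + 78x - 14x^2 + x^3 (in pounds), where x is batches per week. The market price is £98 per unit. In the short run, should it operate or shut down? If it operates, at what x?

Produce at x = 10

From TC, MC = TC'(x) = 78 - 28x + 3x^2 and AVC = VC/x = 78 - 14x + x^2.
The AVC parabola has its vertex at x = 14/2 = 7, where AVC = 78 - 14·7 + 7^2 = £29.
P = £98 exceeds min AVC = £29, so the firm stays open.
Solving P = MC: -20 - 28x + 3x^2 = 0 ⇒ x = -2/3 or 10. On the upward-sloping branch, x* = 10.
Check: AVC at x = 10 is £38 ≤ P, so revenue covers variable cost.
Profit = P·x − TC = 98·10 − 592 = £388.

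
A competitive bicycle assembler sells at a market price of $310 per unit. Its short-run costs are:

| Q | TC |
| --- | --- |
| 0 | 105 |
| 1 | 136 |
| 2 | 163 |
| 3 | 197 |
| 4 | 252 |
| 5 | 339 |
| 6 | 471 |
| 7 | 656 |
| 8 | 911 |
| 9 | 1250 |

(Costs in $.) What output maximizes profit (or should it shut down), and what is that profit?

Q = 8; profit = $1569

Profit at each row (π = 310Q − TC): Q=0: -105; Q=1: 174; Q=2: 457; Q=3: 733; Q=4: 988; Q=5: 1211; Q=6: 1389; Q=7: 1514; Q=8: 1569; Q=9: 1540.
Profit is maximized at Q = 8. AVC there is 806/8 = $100.75 ≤ P, so producing beats shutting down (which would give -$105).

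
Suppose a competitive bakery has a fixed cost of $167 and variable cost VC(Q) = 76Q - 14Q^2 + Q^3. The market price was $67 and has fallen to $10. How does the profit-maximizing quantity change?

AVC = 76 - 14Q + Q^2, minimized at Q = 7 where min AVC = $27. MC = 76 - 28Q + 3Q^2.
With P = $67 above the shutdown price, P = MC gives Q = 9.
At P = $10 < min AVC = $27, price no longer covers variable cost at any output, so the firm shuts down: Q = 0.

Output falls from 9 to 0 (the firm shuts down)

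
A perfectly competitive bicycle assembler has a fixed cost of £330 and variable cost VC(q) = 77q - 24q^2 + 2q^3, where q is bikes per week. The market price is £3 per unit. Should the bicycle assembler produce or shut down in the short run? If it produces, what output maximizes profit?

Variable cost is VC = 77q - 24q^2 + 2q^3, so AVC = VC/q = 77 - 24q + 2q^2 and MC = dTC/dq = 77 - 48q + 6q^2.
The AVC parabola has its vertex at q = 24/4 = 6, where AVC = 77 - 24·6 + 2·6^2 = £5.
With P < min AVC (£3 < £5), every unit sold adds to the loss.
Shutting down limits the loss to fixed cost, £330.

Shut down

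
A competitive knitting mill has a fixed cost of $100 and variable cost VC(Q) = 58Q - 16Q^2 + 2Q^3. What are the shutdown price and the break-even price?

Shutdown price = $26; break-even price = $48

AVC = 58 - 16Q + 2Q^2; minimized at Q = 4, giving min AVC = $26. That is the shutdown price.
ATC = 100/Q + 58 - 16Q + 2Q^2. Setting dATC/dQ = −100/Q^2 − 16 + 4Q = 0 gives Q = 5 (since 4·5^3 − 16·5^2 = 100).
min ATC = 100/5 + 58 − 16·5 + 2·5^2 = $48. That is the break-even price.
For $26 ≤ P < $48 the firm produces at a loss; below $26 it shuts down.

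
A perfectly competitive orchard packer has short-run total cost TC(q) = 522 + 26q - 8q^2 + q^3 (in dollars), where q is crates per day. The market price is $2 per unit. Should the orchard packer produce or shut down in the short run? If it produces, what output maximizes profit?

Variable cost is VC = 26q - 8q^2 + q^3, so AVC = VC/q = 26 - 8q + q^2 and MC = dTC/dq = 26 - 16q + 3q^2.
The AVC parabola has its vertex at q = 8/2 = 4, where AVC = 26 - 8·4 + 4^2 = $10.
Since P = $2 < min AVC = $10, price fails to cover variable cost at any output.
Best response: produce nothing and absorb the $522 fixed cost.

Shut down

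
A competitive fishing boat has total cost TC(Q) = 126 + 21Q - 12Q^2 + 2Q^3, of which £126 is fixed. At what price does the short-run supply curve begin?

The shutdown price is the minimum of AVC. VC = 21Q - 12Q^2 + 2Q^3, so AVC = 21 - 12Q + 2Q^2.
dAVC/dQ = -12 + 4Q = 0 gives Q = 3. min AVC = 21 - 12·3 + 2·3^2 = 3.
For P < £3 the firm produces nothing.

£3 per unit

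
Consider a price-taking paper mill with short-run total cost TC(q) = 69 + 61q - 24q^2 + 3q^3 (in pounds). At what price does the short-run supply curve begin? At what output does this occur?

£13 per unit, at q = 4

Short-run supply begins at min AVC. From VC = 61q - 24q^2 + 3q^3, AVC = 61 - 24q + 3q^2.
dAVC/dq = -24 + 6q = 0 gives q = 4. min AVC = 61 - 24·4 + 3·4^2 = 13.
So the shutdown price is £13.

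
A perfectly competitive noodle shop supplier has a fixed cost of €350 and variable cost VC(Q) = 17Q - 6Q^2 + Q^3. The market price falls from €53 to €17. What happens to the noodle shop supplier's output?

Output falls from 6 to 4

AVC = 17 - 6Q + Q^2, minimized at Q = 3 where min AVC = €8. MC = 17 - 12Q + 3Q^2.
At P = €53 ≥ min AVC, set P = MC on the rising branch: Q = 6.
At P = €17 ≥ min AVC, set P = MC: Q = 4. The firm stays open but cuts output.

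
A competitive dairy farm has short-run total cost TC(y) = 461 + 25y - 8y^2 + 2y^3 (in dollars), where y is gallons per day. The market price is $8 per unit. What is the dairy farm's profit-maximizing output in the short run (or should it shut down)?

Shut down

Strip out fixed cost: VC = 25y - 8y^2 + 2y^3. Then AVC = 25 - 8y + 2y^2 and MC = 25 - 16y + 6y^2.
The AVC parabola has its vertex at y = 8/4 = 2, where AVC = 25 - 8·2 + 2·2^2 = $17.
Since P = $8 < min AVC = $17, price fails to cover variable cost at any output.
Best response: produce nothing and absorb the $461 fixed cost.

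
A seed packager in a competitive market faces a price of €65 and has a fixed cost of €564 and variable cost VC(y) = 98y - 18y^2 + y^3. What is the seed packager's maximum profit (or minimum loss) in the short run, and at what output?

AVC = 98 - 18y + y^2; min AVC = €17 at y = 9. Since P = €65 ≥ min AVC, the firm produces.
MC = 98 - 36y + 3y^2. Setting P = MC and taking the root on the rising branch gives y* = 11.
TR = 65·11 = 715. TC = 564 + 231 = 795. Profit = 715 − 795 = -€80.
Shutting down would mean losing the fixed cost of €564, so operating at a loss of €80 is better by €484.

Profit = -€80 at y = 11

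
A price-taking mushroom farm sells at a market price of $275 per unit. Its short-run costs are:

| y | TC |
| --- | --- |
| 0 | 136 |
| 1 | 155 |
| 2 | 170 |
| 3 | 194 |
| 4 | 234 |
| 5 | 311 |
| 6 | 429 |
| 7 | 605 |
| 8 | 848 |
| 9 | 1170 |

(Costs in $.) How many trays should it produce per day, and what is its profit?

y = 8; profit = $1352

Tabulate TR − TC: y=0: -136; y=1: 120; y=2: 380; y=3: 631; y=4: 866; y=5: 1064; y=6: 1221; y=7: 1320; y=8: 1352; y=9: 1305.
Profit is maximized at y = 8. AVC there is 712/8 = $89 ≤ P, so producing beats shutting down (which would give -$136).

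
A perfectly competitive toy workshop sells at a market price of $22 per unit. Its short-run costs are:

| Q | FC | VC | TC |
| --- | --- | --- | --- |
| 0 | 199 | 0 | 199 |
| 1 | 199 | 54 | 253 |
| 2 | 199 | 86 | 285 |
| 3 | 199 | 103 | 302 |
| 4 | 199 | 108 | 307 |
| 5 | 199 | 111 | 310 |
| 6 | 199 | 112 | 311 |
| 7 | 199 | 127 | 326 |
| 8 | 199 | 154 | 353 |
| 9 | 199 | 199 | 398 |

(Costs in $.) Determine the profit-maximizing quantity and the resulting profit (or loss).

Q = 7; profit = -$172

Profit at each row (π = 22Q − TC): Q=0: -199; Q=1: -231; Q=2: -241; Q=3: -236; Q=4: -219; Q=5: -200; Q=6: -179; Q=7: -172; Q=8: -177; Q=9: -200.
Profit is maximized at Q = 7. AVC there is 127/7 = $18.14 ≤ P, so producing beats shutting down (which would give -$199).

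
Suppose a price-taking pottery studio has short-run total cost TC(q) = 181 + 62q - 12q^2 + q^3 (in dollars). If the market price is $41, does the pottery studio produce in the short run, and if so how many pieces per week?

From TC, MC = TC'(q) = 62 - 24q + 3q^2 and AVC = VC/q = 62 - 12q + q^2.
AVC is minimized where dAVC/dq = -12 + 2q = 0, at q = 6; min AVC = 62 - 12·6 + 6^2 = $26.
P = $41 exceeds min AVC = $26, so the firm stays open.
Set P = MC: 41 = 62 - 24q + 3q^2 → 21 - 24q + 3q^2 = 0. The roots are q = 1 and q = 7; the profit-maximizing output is on the rising part of MC, so q* = 7.
Check: AVC at q = 7 is $27 ≤ P, so revenue covers variable cost.
Profit = P·q − TC = 41·7 − 370 = -$83, a loss, but smaller than the $181 fixed cost the firm would lose by shutting down.

Produce at q = 7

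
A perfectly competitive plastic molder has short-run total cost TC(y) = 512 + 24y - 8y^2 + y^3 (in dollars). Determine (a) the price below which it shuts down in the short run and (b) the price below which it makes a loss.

Shutdown price = $8; break-even price = $88

AVC = 24 - 8y + y^2; minimized at y = 4, giving min AVC = $8. That is the shutdown price.
ATC = 512/y + 24 - 8y + y^2. Setting dATC/dy = −512/y^2 − 8 + 2y = 0 gives y = 8 (since 2·8^3 − 8·8^2 = 512).
min ATC = 512/8 + 24 − 8·8 + 8^2 = $88. That is the break-even price.
For $8 ≤ P < $88 the firm produces at a loss; below $8 it shuts down.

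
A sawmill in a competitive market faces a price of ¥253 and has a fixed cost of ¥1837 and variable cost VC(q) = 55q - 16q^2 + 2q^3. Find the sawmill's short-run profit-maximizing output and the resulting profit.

AVC = 55 - 16q + 2q^2; min AVC = ¥23 at q = 4. Since P = ¥253 ≥ min AVC, the firm produces.
With MC = 55 - 32q + 6q^2, P = MC on the upward-sloping part at q* = 9.
TR = 253·9 = 2277. TC = 1837 + 657 = 2494. Profit = 2277 − 2494 = -¥217.
Shutting down would mean losing the fixed cost of ¥1837, so operating at a loss of ¥217 is better by ¥1620.

Profit = -¥217 at q = 9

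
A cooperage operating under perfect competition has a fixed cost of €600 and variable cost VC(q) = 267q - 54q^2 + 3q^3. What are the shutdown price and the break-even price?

Shutdown price = €24; break-even price = €87

AVC = 267 - 54q + 3q^2; minimized at q = 9, giving min AVC = €24. That is the shutdown price.
ATC = 600/q + 267 - 54q + 3q^2. Setting dATC/dq = −600/q^2 − 54 + 6q = 0 gives q = 10 (since 6·10^3 − 54·10^2 = 600).
min ATC = 600/10 + 267 − 54·10 + 3·10^2 = €87. That is the break-even price.
For €24 ≤ P < €87 the firm produces at a loss; below €24 it shuts down.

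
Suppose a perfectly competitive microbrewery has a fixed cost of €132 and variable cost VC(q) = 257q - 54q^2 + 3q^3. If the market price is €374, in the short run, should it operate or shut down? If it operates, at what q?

Strip out fixed cost: VC = 257q - 54q^2 + 3q^3. Then AVC = 257 - 54q + 3q^2 and MC = 257 - 108q + 9q^2.
AVC hits its minimum where MC = AVC, at q = 9, giving min AVC = 257 - 54·9 + 3·9^2 = €14.
Since P = €374 ≥ min AVC = €14, price covers variable cost and the firm should produce.
Solving P = MC: -117 - 108q + 9q^2 = 0 ⇒ q = -1 or 13. On the upward-sloping branch, q* = 13.
Check: AVC at q = 13 is €62 ≤ P, so revenue covers variable cost.
Profit = P·q − TC = 374·13 − 938 = €3924.

Produce at q = 13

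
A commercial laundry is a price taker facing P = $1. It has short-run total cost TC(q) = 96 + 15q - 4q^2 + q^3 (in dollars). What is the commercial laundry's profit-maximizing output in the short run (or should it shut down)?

Shut down

Variable cost is VC = 15q - 4q^2 + q^3, so AVC = VC/q = 15 - 4q + q^2 and MC = dTC/dq = 15 - 8q + 3q^2.
AVC hits its minimum where MC = AVC, at q = 2, giving min AVC = 15 - 4·2 + 2^2 = $11.
P = $1 lies below min AVC = $11; no output level covers variable cost.
The firm minimizes its loss by shutting down and losing only its fixed cost of $96.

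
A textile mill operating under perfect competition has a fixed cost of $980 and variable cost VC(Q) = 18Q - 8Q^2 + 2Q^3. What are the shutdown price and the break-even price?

Shutdown price = $10; break-even price = $200

Shutdown price = min AVC. AVC = 18 - 8Q + 2Q^2, with vertex at Q = 2 and minimum $10.
ATC = 980/Q + 18 - 8Q + 2Q^2. Setting dATC/dQ = −980/Q^2 − 8 + 4Q = 0 gives Q = 7 (since 4·7^3 − 8·7^2 = 980).
min ATC = 980/7 + 18 − 8·7 + 2·7^2 = $200. That is the break-even price.
For $10 ≤ P < $200 the firm produces at a loss; below $10 it shuts down.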